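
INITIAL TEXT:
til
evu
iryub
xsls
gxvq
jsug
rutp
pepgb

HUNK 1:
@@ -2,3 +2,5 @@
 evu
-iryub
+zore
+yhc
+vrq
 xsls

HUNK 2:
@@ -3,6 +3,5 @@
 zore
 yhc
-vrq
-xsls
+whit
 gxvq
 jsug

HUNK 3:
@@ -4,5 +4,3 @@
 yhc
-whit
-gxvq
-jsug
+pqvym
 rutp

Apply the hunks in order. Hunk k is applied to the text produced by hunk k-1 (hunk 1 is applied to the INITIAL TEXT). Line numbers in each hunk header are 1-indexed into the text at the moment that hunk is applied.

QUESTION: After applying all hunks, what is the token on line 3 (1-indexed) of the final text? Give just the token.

Answer: zore

Derivation:
Hunk 1: at line 2 remove [iryub] add [zore,yhc,vrq] -> 10 lines: til evu zore yhc vrq xsls gxvq jsug rutp pepgb
Hunk 2: at line 3 remove [vrq,xsls] add [whit] -> 9 lines: til evu zore yhc whit gxvq jsug rutp pepgb
Hunk 3: at line 4 remove [whit,gxvq,jsug] add [pqvym] -> 7 lines: til evu zore yhc pqvym rutp pepgb
Final line 3: zore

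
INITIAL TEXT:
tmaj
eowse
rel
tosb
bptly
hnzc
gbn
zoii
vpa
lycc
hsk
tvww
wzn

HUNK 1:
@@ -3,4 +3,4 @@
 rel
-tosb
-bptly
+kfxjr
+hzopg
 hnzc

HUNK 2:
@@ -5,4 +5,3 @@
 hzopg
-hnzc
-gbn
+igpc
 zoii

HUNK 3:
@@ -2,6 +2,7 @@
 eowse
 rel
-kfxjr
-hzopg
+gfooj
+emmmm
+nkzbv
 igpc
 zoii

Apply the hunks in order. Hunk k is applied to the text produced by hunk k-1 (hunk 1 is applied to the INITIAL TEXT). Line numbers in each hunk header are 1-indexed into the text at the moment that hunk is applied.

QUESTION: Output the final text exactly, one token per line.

Hunk 1: at line 3 remove [tosb,bptly] add [kfxjr,hzopg] -> 13 lines: tmaj eowse rel kfxjr hzopg hnzc gbn zoii vpa lycc hsk tvww wzn
Hunk 2: at line 5 remove [hnzc,gbn] add [igpc] -> 12 lines: tmaj eowse rel kfxjr hzopg igpc zoii vpa lycc hsk tvww wzn
Hunk 3: at line 2 remove [kfxjr,hzopg] add [gfooj,emmmm,nkzbv] -> 13 lines: tmaj eowse rel gfooj emmmm nkzbv igpc zoii vpa lycc hsk tvww wzn

Answer: tmaj
eowse
rel
gfooj
emmmm
nkzbv
igpc
zoii
vpa
lycc
hsk
tvww
wzn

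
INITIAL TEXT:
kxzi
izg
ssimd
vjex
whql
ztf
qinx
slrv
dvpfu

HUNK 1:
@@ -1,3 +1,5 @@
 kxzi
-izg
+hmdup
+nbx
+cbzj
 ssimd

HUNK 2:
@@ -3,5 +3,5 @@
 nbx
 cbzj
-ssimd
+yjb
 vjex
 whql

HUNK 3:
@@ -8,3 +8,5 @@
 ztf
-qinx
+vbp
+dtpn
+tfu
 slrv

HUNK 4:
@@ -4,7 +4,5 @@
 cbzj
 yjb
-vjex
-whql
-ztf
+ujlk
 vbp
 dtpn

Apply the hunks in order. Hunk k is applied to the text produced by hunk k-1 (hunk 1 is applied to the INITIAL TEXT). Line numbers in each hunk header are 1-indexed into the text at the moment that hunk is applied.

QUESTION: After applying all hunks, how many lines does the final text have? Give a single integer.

Hunk 1: at line 1 remove [izg] add [hmdup,nbx,cbzj] -> 11 lines: kxzi hmdup nbx cbzj ssimd vjex whql ztf qinx slrv dvpfu
Hunk 2: at line 3 remove [ssimd] add [yjb] -> 11 lines: kxzi hmdup nbx cbzj yjb vjex whql ztf qinx slrv dvpfu
Hunk 3: at line 8 remove [qinx] add [vbp,dtpn,tfu] -> 13 lines: kxzi hmdup nbx cbzj yjb vjex whql ztf vbp dtpn tfu slrv dvpfu
Hunk 4: at line 4 remove [vjex,whql,ztf] add [ujlk] -> 11 lines: kxzi hmdup nbx cbzj yjb ujlk vbp dtpn tfu slrv dvpfu
Final line count: 11

Answer: 11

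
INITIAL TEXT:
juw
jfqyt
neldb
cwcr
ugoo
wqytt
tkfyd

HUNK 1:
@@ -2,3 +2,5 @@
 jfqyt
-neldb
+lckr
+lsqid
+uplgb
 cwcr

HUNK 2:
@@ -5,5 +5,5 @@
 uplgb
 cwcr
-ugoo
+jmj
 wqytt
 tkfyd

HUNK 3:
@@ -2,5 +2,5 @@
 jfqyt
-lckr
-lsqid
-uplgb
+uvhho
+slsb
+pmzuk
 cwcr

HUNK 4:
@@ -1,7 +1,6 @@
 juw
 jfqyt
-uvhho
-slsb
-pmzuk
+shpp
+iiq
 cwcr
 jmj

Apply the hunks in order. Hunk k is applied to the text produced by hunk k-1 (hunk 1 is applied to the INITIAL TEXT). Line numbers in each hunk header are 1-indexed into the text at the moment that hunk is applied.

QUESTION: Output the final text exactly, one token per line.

Hunk 1: at line 2 remove [neldb] add [lckr,lsqid,uplgb] -> 9 lines: juw jfqyt lckr lsqid uplgb cwcr ugoo wqytt tkfyd
Hunk 2: at line 5 remove [ugoo] add [jmj] -> 9 lines: juw jfqyt lckr lsqid uplgb cwcr jmj wqytt tkfyd
Hunk 3: at line 2 remove [lckr,lsqid,uplgb] add [uvhho,slsb,pmzuk] -> 9 lines: juw jfqyt uvhho slsb pmzuk cwcr jmj wqytt tkfyd
Hunk 4: at line 1 remove [uvhho,slsb,pmzuk] add [shpp,iiq] -> 8 lines: juw jfqyt shpp iiq cwcr jmj wqytt tkfyd

Answer: juw
jfqyt
shpp
iiq
cwcr
jmj
wqytt
tkfyd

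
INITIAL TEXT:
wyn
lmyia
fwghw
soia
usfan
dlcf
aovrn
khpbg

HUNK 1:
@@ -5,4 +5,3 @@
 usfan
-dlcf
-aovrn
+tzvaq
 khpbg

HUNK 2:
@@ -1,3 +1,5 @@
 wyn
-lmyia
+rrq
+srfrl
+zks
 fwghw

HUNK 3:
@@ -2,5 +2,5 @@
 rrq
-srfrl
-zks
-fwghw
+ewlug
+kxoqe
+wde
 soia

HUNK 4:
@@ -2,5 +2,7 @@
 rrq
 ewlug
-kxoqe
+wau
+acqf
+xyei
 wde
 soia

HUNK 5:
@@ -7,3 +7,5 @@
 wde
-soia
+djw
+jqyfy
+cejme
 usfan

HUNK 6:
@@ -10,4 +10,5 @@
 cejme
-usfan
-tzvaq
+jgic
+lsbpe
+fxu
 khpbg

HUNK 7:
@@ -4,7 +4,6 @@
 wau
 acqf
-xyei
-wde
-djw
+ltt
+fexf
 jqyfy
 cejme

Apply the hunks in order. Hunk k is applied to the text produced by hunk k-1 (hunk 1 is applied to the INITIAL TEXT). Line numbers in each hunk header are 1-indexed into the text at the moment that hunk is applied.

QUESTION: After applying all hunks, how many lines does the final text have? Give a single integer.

Hunk 1: at line 5 remove [dlcf,aovrn] add [tzvaq] -> 7 lines: wyn lmyia fwghw soia usfan tzvaq khpbg
Hunk 2: at line 1 remove [lmyia] add [rrq,srfrl,zks] -> 9 lines: wyn rrq srfrl zks fwghw soia usfan tzvaq khpbg
Hunk 3: at line 2 remove [srfrl,zks,fwghw] add [ewlug,kxoqe,wde] -> 9 lines: wyn rrq ewlug kxoqe wde soia usfan tzvaq khpbg
Hunk 4: at line 2 remove [kxoqe] add [wau,acqf,xyei] -> 11 lines: wyn rrq ewlug wau acqf xyei wde soia usfan tzvaq khpbg
Hunk 5: at line 7 remove [soia] add [djw,jqyfy,cejme] -> 13 lines: wyn rrq ewlug wau acqf xyei wde djw jqyfy cejme usfan tzvaq khpbg
Hunk 6: at line 10 remove [usfan,tzvaq] add [jgic,lsbpe,fxu] -> 14 lines: wyn rrq ewlug wau acqf xyei wde djw jqyfy cejme jgic lsbpe fxu khpbg
Hunk 7: at line 4 remove [xyei,wde,djw] add [ltt,fexf] -> 13 lines: wyn rrq ewlug wau acqf ltt fexf jqyfy cejme jgic lsbpe fxu khpbg
Final line count: 13

Answer: 13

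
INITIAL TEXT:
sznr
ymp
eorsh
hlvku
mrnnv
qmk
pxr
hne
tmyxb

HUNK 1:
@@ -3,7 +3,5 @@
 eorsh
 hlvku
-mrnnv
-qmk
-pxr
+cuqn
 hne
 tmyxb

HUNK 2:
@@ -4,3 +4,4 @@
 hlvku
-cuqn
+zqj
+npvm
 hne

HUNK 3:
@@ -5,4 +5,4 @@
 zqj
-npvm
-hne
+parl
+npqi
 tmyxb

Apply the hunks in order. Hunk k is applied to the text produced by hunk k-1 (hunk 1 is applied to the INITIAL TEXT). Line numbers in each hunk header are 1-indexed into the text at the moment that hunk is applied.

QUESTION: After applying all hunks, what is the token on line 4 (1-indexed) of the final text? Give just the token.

Hunk 1: at line 3 remove [mrnnv,qmk,pxr] add [cuqn] -> 7 lines: sznr ymp eorsh hlvku cuqn hne tmyxb
Hunk 2: at line 4 remove [cuqn] add [zqj,npvm] -> 8 lines: sznr ymp eorsh hlvku zqj npvm hne tmyxb
Hunk 3: at line 5 remove [npvm,hne] add [parl,npqi] -> 8 lines: sznr ymp eorsh hlvku zqj parl npqi tmyxb
Final line 4: hlvku

Answer: hlvku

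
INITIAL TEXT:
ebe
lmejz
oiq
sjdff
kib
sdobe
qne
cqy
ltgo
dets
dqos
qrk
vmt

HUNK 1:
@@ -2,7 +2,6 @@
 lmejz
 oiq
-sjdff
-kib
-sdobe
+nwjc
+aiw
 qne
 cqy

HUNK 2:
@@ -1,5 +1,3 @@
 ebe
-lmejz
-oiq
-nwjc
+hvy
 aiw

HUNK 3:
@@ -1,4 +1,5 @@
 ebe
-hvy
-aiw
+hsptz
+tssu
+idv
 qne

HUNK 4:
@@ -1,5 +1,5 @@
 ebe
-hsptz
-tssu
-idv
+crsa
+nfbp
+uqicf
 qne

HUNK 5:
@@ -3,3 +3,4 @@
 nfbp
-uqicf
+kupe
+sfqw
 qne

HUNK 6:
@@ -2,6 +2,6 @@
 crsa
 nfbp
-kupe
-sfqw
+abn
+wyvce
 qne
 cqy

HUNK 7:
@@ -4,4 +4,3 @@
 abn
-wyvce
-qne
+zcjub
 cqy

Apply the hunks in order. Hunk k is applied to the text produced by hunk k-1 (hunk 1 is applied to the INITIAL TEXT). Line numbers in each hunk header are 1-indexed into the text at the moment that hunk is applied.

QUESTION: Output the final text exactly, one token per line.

Hunk 1: at line 2 remove [sjdff,kib,sdobe] add [nwjc,aiw] -> 12 lines: ebe lmejz oiq nwjc aiw qne cqy ltgo dets dqos qrk vmt
Hunk 2: at line 1 remove [lmejz,oiq,nwjc] add [hvy] -> 10 lines: ebe hvy aiw qne cqy ltgo dets dqos qrk vmt
Hunk 3: at line 1 remove [hvy,aiw] add [hsptz,tssu,idv] -> 11 lines: ebe hsptz tssu idv qne cqy ltgo dets dqos qrk vmt
Hunk 4: at line 1 remove [hsptz,tssu,idv] add [crsa,nfbp,uqicf] -> 11 lines: ebe crsa nfbp uqicf qne cqy ltgo dets dqos qrk vmt
Hunk 5: at line 3 remove [uqicf] add [kupe,sfqw] -> 12 lines: ebe crsa nfbp kupe sfqw qne cqy ltgo dets dqos qrk vmt
Hunk 6: at line 2 remove [kupe,sfqw] add [abn,wyvce] -> 12 lines: ebe crsa nfbp abn wyvce qne cqy ltgo dets dqos qrk vmt
Hunk 7: at line 4 remove [wyvce,qne] add [zcjub] -> 11 lines: ebe crsa nfbp abn zcjub cqy ltgo dets dqos qrk vmt

Answer: ebe
crsa
nfbp
abn
zcjub
cqy
ltgo
dets
dqos
qrk
vmt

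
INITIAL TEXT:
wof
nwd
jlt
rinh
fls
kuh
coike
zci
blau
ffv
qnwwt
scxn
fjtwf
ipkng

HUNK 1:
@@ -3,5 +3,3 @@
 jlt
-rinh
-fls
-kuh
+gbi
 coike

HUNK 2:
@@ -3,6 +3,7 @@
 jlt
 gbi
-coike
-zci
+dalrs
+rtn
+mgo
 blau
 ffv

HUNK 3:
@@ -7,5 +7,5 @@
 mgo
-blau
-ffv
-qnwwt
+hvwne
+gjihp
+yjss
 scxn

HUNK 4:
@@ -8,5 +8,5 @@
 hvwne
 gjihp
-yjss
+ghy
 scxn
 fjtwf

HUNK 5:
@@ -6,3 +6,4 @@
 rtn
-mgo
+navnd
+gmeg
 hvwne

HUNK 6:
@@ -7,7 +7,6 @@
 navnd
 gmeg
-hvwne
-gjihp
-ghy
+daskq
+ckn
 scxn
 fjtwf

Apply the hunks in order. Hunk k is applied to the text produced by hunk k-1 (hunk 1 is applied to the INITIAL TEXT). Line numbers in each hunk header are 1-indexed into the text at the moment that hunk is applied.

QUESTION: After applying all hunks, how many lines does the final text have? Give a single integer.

Answer: 13

Derivation:
Hunk 1: at line 3 remove [rinh,fls,kuh] add [gbi] -> 12 lines: wof nwd jlt gbi coike zci blau ffv qnwwt scxn fjtwf ipkng
Hunk 2: at line 3 remove [coike,zci] add [dalrs,rtn,mgo] -> 13 lines: wof nwd jlt gbi dalrs rtn mgo blau ffv qnwwt scxn fjtwf ipkng
Hunk 3: at line 7 remove [blau,ffv,qnwwt] add [hvwne,gjihp,yjss] -> 13 lines: wof nwd jlt gbi dalrs rtn mgo hvwne gjihp yjss scxn fjtwf ipkng
Hunk 4: at line 8 remove [yjss] add [ghy] -> 13 lines: wof nwd jlt gbi dalrs rtn mgo hvwne gjihp ghy scxn fjtwf ipkng
Hunk 5: at line 6 remove [mgo] add [navnd,gmeg] -> 14 lines: wof nwd jlt gbi dalrs rtn navnd gmeg hvwne gjihp ghy scxn fjtwf ipkng
Hunk 6: at line 7 remove [hvwne,gjihp,ghy] add [daskq,ckn] -> 13 lines: wof nwd jlt gbi dalrs rtn navnd gmeg daskq ckn scxn fjtwf ipkng
Final line count: 13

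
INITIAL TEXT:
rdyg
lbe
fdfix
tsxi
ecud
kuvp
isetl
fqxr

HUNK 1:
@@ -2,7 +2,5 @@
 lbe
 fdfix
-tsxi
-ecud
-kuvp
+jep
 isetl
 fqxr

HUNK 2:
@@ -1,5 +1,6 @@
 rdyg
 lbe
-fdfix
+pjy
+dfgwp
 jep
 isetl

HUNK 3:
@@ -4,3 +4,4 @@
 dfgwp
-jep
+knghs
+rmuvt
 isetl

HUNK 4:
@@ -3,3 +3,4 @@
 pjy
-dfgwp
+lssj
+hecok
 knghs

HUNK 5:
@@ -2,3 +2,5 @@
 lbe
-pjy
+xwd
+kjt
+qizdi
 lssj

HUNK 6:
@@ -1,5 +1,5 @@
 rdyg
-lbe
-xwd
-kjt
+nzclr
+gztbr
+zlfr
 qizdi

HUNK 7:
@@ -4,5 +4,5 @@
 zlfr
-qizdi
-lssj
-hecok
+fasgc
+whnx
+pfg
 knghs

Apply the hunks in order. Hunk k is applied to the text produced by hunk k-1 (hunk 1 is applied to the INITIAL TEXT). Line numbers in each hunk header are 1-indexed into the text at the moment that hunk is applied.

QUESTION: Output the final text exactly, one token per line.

Hunk 1: at line 2 remove [tsxi,ecud,kuvp] add [jep] -> 6 lines: rdyg lbe fdfix jep isetl fqxr
Hunk 2: at line 1 remove [fdfix] add [pjy,dfgwp] -> 7 lines: rdyg lbe pjy dfgwp jep isetl fqxr
Hunk 3: at line 4 remove [jep] add [knghs,rmuvt] -> 8 lines: rdyg lbe pjy dfgwp knghs rmuvt isetl fqxr
Hunk 4: at line 3 remove [dfgwp] add [lssj,hecok] -> 9 lines: rdyg lbe pjy lssj hecok knghs rmuvt isetl fqxr
Hunk 5: at line 2 remove [pjy] add [xwd,kjt,qizdi] -> 11 lines: rdyg lbe xwd kjt qizdi lssj hecok knghs rmuvt isetl fqxr
Hunk 6: at line 1 remove [lbe,xwd,kjt] add [nzclr,gztbr,zlfr] -> 11 lines: rdyg nzclr gztbr zlfr qizdi lssj hecok knghs rmuvt isetl fqxr
Hunk 7: at line 4 remove [qizdi,lssj,hecok] add [fasgc,whnx,pfg] -> 11 lines: rdyg nzclr gztbr zlfr fasgc whnx pfg knghs rmuvt isetl fqxr

Answer: rdyg
nzclr
gztbr
zlfr
fasgc
whnx
pfg
knghs
rmuvt
isetl
fqxr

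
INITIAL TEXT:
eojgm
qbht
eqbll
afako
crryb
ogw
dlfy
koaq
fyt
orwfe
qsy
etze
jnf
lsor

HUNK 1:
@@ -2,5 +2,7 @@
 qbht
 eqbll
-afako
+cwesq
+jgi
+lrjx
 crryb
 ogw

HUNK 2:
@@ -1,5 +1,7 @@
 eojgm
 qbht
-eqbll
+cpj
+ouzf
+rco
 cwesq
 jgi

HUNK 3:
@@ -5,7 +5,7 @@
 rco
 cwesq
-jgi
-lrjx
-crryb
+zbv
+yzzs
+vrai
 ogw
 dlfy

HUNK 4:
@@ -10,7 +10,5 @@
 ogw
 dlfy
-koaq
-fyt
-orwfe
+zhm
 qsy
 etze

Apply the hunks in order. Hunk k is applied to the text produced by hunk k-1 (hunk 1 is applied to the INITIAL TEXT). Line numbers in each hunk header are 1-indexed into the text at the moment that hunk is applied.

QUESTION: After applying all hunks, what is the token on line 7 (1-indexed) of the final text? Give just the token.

Hunk 1: at line 2 remove [afako] add [cwesq,jgi,lrjx] -> 16 lines: eojgm qbht eqbll cwesq jgi lrjx crryb ogw dlfy koaq fyt orwfe qsy etze jnf lsor
Hunk 2: at line 1 remove [eqbll] add [cpj,ouzf,rco] -> 18 lines: eojgm qbht cpj ouzf rco cwesq jgi lrjx crryb ogw dlfy koaq fyt orwfe qsy etze jnf lsor
Hunk 3: at line 5 remove [jgi,lrjx,crryb] add [zbv,yzzs,vrai] -> 18 lines: eojgm qbht cpj ouzf rco cwesq zbv yzzs vrai ogw dlfy koaq fyt orwfe qsy etze jnf lsor
Hunk 4: at line 10 remove [koaq,fyt,orwfe] add [zhm] -> 16 lines: eojgm qbht cpj ouzf rco cwesq zbv yzzs vrai ogw dlfy zhm qsy etze jnf lsor
Final line 7: zbv

Answer: zbv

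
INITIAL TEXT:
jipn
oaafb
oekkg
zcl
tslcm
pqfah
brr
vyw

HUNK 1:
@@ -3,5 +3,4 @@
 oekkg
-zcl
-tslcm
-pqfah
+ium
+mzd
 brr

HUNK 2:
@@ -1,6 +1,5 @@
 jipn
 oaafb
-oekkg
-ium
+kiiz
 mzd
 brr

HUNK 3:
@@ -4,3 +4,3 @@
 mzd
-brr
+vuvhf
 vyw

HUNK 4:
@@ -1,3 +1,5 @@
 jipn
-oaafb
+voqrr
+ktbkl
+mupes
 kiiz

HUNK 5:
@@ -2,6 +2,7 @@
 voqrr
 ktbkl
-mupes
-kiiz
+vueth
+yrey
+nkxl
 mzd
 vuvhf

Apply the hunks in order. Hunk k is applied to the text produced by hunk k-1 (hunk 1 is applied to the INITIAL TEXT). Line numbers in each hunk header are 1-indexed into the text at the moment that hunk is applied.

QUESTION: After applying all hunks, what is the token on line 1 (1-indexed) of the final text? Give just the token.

Hunk 1: at line 3 remove [zcl,tslcm,pqfah] add [ium,mzd] -> 7 lines: jipn oaafb oekkg ium mzd brr vyw
Hunk 2: at line 1 remove [oekkg,ium] add [kiiz] -> 6 lines: jipn oaafb kiiz mzd brr vyw
Hunk 3: at line 4 remove [brr] add [vuvhf] -> 6 lines: jipn oaafb kiiz mzd vuvhf vyw
Hunk 4: at line 1 remove [oaafb] add [voqrr,ktbkl,mupes] -> 8 lines: jipn voqrr ktbkl mupes kiiz mzd vuvhf vyw
Hunk 5: at line 2 remove [mupes,kiiz] add [vueth,yrey,nkxl] -> 9 lines: jipn voqrr ktbkl vueth yrey nkxl mzd vuvhf vyw
Final line 1: jipn

Answer: jipn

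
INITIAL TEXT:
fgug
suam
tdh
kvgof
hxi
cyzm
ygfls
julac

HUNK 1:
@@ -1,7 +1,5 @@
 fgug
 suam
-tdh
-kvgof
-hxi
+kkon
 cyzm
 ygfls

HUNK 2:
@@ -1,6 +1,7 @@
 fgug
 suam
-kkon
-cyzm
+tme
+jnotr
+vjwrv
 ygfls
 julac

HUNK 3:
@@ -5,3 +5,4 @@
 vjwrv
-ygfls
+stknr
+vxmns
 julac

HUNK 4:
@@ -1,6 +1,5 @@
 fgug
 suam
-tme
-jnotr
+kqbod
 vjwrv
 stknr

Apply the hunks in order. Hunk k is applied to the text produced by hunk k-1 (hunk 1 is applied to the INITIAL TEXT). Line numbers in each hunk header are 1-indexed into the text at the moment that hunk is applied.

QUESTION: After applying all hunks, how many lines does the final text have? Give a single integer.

Answer: 7

Derivation:
Hunk 1: at line 1 remove [tdh,kvgof,hxi] add [kkon] -> 6 lines: fgug suam kkon cyzm ygfls julac
Hunk 2: at line 1 remove [kkon,cyzm] add [tme,jnotr,vjwrv] -> 7 lines: fgug suam tme jnotr vjwrv ygfls julac
Hunk 3: at line 5 remove [ygfls] add [stknr,vxmns] -> 8 lines: fgug suam tme jnotr vjwrv stknr vxmns julac
Hunk 4: at line 1 remove [tme,jnotr] add [kqbod] -> 7 lines: fgug suam kqbod vjwrv stknr vxmns julac
Final line count: 7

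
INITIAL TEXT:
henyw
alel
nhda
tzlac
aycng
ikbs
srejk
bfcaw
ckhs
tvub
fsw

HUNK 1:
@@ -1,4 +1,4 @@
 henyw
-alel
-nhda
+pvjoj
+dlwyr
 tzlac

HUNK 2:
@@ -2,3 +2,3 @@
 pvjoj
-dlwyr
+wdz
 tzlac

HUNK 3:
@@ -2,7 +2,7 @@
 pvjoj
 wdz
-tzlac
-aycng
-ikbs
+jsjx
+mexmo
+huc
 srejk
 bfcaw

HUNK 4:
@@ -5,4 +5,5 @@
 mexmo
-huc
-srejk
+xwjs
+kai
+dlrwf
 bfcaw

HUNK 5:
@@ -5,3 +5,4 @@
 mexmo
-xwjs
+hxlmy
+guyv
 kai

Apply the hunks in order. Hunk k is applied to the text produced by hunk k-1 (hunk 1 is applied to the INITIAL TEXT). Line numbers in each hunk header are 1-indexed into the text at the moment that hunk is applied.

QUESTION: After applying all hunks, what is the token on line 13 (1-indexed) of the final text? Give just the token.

Answer: fsw

Derivation:
Hunk 1: at line 1 remove [alel,nhda] add [pvjoj,dlwyr] -> 11 lines: henyw pvjoj dlwyr tzlac aycng ikbs srejk bfcaw ckhs tvub fsw
Hunk 2: at line 2 remove [dlwyr] add [wdz] -> 11 lines: henyw pvjoj wdz tzlac aycng ikbs srejk bfcaw ckhs tvub fsw
Hunk 3: at line 2 remove [tzlac,aycng,ikbs] add [jsjx,mexmo,huc] -> 11 lines: henyw pvjoj wdz jsjx mexmo huc srejk bfcaw ckhs tvub fsw
Hunk 4: at line 5 remove [huc,srejk] add [xwjs,kai,dlrwf] -> 12 lines: henyw pvjoj wdz jsjx mexmo xwjs kai dlrwf bfcaw ckhs tvub fsw
Hunk 5: at line 5 remove [xwjs] add [hxlmy,guyv] -> 13 lines: henyw pvjoj wdz jsjx mexmo hxlmy guyv kai dlrwf bfcaw ckhs tvub fsw
Final line 13: fsw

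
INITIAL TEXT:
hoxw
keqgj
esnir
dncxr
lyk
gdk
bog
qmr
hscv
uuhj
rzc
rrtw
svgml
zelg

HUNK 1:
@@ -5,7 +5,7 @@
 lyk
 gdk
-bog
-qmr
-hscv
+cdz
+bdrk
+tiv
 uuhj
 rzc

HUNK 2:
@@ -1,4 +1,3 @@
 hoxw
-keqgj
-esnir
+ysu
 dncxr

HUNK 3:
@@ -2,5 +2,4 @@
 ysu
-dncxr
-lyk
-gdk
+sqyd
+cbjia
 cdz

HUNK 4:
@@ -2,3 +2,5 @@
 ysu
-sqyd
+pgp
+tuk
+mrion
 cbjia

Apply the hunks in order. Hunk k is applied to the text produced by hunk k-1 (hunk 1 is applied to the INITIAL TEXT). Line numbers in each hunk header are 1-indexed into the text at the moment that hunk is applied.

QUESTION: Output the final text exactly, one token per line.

Hunk 1: at line 5 remove [bog,qmr,hscv] add [cdz,bdrk,tiv] -> 14 lines: hoxw keqgj esnir dncxr lyk gdk cdz bdrk tiv uuhj rzc rrtw svgml zelg
Hunk 2: at line 1 remove [keqgj,esnir] add [ysu] -> 13 lines: hoxw ysu dncxr lyk gdk cdz bdrk tiv uuhj rzc rrtw svgml zelg
Hunk 3: at line 2 remove [dncxr,lyk,gdk] add [sqyd,cbjia] -> 12 lines: hoxw ysu sqyd cbjia cdz bdrk tiv uuhj rzc rrtw svgml zelg
Hunk 4: at line 2 remove [sqyd] add [pgp,tuk,mrion] -> 14 lines: hoxw ysu pgp tuk mrion cbjia cdz bdrk tiv uuhj rzc rrtw svgml zelg

Answer: hoxw
ysu
pgp
tuk
mrion
cbjia
cdz
bdrk
tiv
uuhj
rzc
rrtw
svgml
zelg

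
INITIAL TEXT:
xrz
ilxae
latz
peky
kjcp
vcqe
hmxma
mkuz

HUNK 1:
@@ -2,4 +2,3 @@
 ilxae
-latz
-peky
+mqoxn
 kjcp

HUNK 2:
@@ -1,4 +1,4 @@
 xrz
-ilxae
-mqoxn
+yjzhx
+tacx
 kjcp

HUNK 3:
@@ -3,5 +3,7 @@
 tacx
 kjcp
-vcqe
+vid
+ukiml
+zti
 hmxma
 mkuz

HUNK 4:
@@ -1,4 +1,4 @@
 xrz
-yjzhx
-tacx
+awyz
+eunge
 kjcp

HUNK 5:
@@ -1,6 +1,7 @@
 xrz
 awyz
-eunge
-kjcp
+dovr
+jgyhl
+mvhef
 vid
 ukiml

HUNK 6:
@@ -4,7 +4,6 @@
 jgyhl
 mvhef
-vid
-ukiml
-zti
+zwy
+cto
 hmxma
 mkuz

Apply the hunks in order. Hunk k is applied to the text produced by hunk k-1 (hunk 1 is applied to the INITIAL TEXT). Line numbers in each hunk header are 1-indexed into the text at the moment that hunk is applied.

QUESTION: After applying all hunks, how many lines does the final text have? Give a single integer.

Hunk 1: at line 2 remove [latz,peky] add [mqoxn] -> 7 lines: xrz ilxae mqoxn kjcp vcqe hmxma mkuz
Hunk 2: at line 1 remove [ilxae,mqoxn] add [yjzhx,tacx] -> 7 lines: xrz yjzhx tacx kjcp vcqe hmxma mkuz
Hunk 3: at line 3 remove [vcqe] add [vid,ukiml,zti] -> 9 lines: xrz yjzhx tacx kjcp vid ukiml zti hmxma mkuz
Hunk 4: at line 1 remove [yjzhx,tacx] add [awyz,eunge] -> 9 lines: xrz awyz eunge kjcp vid ukiml zti hmxma mkuz
Hunk 5: at line 1 remove [eunge,kjcp] add [dovr,jgyhl,mvhef] -> 10 lines: xrz awyz dovr jgyhl mvhef vid ukiml zti hmxma mkuz
Hunk 6: at line 4 remove [vid,ukiml,zti] add [zwy,cto] -> 9 lines: xrz awyz dovr jgyhl mvhef zwy cto hmxma mkuz
Final line count: 9

Answer: 9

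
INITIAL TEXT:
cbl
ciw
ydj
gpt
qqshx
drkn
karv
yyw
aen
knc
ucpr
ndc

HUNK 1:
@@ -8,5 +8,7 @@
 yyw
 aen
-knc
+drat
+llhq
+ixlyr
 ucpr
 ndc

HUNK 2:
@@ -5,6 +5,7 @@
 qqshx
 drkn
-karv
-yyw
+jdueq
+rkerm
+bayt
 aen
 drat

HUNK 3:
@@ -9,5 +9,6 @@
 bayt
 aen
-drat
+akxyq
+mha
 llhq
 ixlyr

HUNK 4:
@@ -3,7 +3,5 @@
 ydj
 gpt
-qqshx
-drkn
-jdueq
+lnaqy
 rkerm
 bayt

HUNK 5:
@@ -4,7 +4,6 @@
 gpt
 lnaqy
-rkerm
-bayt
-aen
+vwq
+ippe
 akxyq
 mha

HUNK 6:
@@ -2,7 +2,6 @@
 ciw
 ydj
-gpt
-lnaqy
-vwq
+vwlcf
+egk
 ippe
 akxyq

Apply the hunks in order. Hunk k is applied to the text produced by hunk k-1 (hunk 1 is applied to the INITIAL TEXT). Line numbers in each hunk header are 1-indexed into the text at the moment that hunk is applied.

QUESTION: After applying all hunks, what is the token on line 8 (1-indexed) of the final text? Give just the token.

Answer: mha

Derivation:
Hunk 1: at line 8 remove [knc] add [drat,llhq,ixlyr] -> 14 lines: cbl ciw ydj gpt qqshx drkn karv yyw aen drat llhq ixlyr ucpr ndc
Hunk 2: at line 5 remove [karv,yyw] add [jdueq,rkerm,bayt] -> 15 lines: cbl ciw ydj gpt qqshx drkn jdueq rkerm bayt aen drat llhq ixlyr ucpr ndc
Hunk 3: at line 9 remove [drat] add [akxyq,mha] -> 16 lines: cbl ciw ydj gpt qqshx drkn jdueq rkerm bayt aen akxyq mha llhq ixlyr ucpr ndc
Hunk 4: at line 3 remove [qqshx,drkn,jdueq] add [lnaqy] -> 14 lines: cbl ciw ydj gpt lnaqy rkerm bayt aen akxyq mha llhq ixlyr ucpr ndc
Hunk 5: at line 4 remove [rkerm,bayt,aen] add [vwq,ippe] -> 13 lines: cbl ciw ydj gpt lnaqy vwq ippe akxyq mha llhq ixlyr ucpr ndc
Hunk 6: at line 2 remove [gpt,lnaqy,vwq] add [vwlcf,egk] -> 12 lines: cbl ciw ydj vwlcf egk ippe akxyq mha llhq ixlyr ucpr ndc
Final line 8: mha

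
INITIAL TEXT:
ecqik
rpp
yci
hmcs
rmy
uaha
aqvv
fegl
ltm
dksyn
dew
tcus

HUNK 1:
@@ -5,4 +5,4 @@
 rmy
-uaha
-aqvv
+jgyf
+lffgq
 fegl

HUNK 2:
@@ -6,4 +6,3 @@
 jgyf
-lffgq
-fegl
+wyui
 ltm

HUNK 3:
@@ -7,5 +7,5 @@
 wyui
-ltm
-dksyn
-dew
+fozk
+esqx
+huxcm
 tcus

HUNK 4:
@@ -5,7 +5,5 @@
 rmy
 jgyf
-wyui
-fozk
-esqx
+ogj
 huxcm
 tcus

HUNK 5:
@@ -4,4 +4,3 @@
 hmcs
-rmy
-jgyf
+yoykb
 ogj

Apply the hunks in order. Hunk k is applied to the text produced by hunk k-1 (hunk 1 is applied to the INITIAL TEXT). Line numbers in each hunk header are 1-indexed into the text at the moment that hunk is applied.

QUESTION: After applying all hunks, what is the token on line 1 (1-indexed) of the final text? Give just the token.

Hunk 1: at line 5 remove [uaha,aqvv] add [jgyf,lffgq] -> 12 lines: ecqik rpp yci hmcs rmy jgyf lffgq fegl ltm dksyn dew tcus
Hunk 2: at line 6 remove [lffgq,fegl] add [wyui] -> 11 lines: ecqik rpp yci hmcs rmy jgyf wyui ltm dksyn dew tcus
Hunk 3: at line 7 remove [ltm,dksyn,dew] add [fozk,esqx,huxcm] -> 11 lines: ecqik rpp yci hmcs rmy jgyf wyui fozk esqx huxcm tcus
Hunk 4: at line 5 remove [wyui,fozk,esqx] add [ogj] -> 9 lines: ecqik rpp yci hmcs rmy jgyf ogj huxcm tcus
Hunk 5: at line 4 remove [rmy,jgyf] add [yoykb] -> 8 lines: ecqik rpp yci hmcs yoykb ogj huxcm tcus
Final line 1: ecqik

Answer: ecqik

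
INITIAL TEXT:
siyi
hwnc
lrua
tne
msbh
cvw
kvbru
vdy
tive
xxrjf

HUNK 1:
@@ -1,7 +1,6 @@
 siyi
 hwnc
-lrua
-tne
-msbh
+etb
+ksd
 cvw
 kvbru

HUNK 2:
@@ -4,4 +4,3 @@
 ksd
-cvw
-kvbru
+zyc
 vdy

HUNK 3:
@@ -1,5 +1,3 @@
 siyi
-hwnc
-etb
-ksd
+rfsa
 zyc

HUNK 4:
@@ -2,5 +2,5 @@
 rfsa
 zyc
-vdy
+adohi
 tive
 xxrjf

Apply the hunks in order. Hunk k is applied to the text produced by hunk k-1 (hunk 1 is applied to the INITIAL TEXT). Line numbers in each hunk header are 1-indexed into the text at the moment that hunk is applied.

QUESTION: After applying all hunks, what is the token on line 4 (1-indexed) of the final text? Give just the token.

Answer: adohi

Derivation:
Hunk 1: at line 1 remove [lrua,tne,msbh] add [etb,ksd] -> 9 lines: siyi hwnc etb ksd cvw kvbru vdy tive xxrjf
Hunk 2: at line 4 remove [cvw,kvbru] add [zyc] -> 8 lines: siyi hwnc etb ksd zyc vdy tive xxrjf
Hunk 3: at line 1 remove [hwnc,etb,ksd] add [rfsa] -> 6 lines: siyi rfsa zyc vdy tive xxrjf
Hunk 4: at line 2 remove [vdy] add [adohi] -> 6 lines: siyi rfsa zyc adohi tive xxrjf
Final line 4: adohi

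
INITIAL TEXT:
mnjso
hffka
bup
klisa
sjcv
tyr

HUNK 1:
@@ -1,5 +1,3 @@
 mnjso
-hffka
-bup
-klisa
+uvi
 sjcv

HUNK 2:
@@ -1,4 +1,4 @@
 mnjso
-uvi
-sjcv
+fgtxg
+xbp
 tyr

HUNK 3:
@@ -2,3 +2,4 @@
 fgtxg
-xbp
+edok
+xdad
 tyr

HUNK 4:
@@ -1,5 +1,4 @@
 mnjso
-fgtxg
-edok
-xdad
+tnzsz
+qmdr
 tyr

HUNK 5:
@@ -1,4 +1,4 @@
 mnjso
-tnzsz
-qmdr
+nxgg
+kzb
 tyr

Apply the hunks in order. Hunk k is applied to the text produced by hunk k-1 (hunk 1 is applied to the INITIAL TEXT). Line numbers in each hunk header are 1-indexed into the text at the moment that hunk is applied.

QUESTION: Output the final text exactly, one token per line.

Hunk 1: at line 1 remove [hffka,bup,klisa] add [uvi] -> 4 lines: mnjso uvi sjcv tyr
Hunk 2: at line 1 remove [uvi,sjcv] add [fgtxg,xbp] -> 4 lines: mnjso fgtxg xbp tyr
Hunk 3: at line 2 remove [xbp] add [edok,xdad] -> 5 lines: mnjso fgtxg edok xdad tyr
Hunk 4: at line 1 remove [fgtxg,edok,xdad] add [tnzsz,qmdr] -> 4 lines: mnjso tnzsz qmdr tyr
Hunk 5: at line 1 remove [tnzsz,qmdr] add [nxgg,kzb] -> 4 lines: mnjso nxgg kzb tyr

Answer: mnjso
nxgg
kzb
tyr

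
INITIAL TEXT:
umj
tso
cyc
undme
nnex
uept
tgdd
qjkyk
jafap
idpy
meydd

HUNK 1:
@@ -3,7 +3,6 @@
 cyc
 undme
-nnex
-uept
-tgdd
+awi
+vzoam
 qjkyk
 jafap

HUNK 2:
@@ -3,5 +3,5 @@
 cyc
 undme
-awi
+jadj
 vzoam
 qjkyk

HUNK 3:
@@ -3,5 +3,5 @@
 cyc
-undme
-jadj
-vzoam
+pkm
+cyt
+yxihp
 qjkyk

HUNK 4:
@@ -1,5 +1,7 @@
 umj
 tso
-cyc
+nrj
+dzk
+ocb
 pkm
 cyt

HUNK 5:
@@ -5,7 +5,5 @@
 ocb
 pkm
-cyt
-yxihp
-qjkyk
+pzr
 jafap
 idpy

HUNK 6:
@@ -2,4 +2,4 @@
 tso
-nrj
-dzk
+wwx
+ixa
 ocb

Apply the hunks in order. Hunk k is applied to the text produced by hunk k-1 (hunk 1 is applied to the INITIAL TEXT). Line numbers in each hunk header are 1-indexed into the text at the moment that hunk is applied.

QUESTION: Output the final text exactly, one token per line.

Answer: umj
tso
wwx
ixa
ocb
pkm
pzr
jafap
idpy
meydd

Derivation:
Hunk 1: at line 3 remove [nnex,uept,tgdd] add [awi,vzoam] -> 10 lines: umj tso cyc undme awi vzoam qjkyk jafap idpy meydd
Hunk 2: at line 3 remove [awi] add [jadj] -> 10 lines: umj tso cyc undme jadj vzoam qjkyk jafap idpy meydd
Hunk 3: at line 3 remove [undme,jadj,vzoam] add [pkm,cyt,yxihp] -> 10 lines: umj tso cyc pkm cyt yxihp qjkyk jafap idpy meydd
Hunk 4: at line 1 remove [cyc] add [nrj,dzk,ocb] -> 12 lines: umj tso nrj dzk ocb pkm cyt yxihp qjkyk jafap idpy meydd
Hunk 5: at line 5 remove [cyt,yxihp,qjkyk] add [pzr] -> 10 lines: umj tso nrj dzk ocb pkm pzr jafap idpy meydd
Hunk 6: at line 2 remove [nrj,dzk] add [wwx,ixa] -> 10 lines: umj tso wwx ixa ocb pkm pzr jafap idpy meydd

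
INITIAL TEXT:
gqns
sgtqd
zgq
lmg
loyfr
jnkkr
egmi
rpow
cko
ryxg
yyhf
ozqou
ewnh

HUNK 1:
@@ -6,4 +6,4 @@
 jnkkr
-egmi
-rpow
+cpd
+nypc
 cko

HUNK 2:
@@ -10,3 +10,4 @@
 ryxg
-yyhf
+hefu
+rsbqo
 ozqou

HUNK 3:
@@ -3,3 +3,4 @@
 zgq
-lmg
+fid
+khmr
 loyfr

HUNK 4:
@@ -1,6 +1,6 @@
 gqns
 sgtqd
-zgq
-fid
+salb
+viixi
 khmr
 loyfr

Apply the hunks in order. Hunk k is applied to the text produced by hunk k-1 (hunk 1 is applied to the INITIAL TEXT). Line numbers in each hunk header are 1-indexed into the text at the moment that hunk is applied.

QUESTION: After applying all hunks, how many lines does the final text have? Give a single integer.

Answer: 15

Derivation:
Hunk 1: at line 6 remove [egmi,rpow] add [cpd,nypc] -> 13 lines: gqns sgtqd zgq lmg loyfr jnkkr cpd nypc cko ryxg yyhf ozqou ewnh
Hunk 2: at line 10 remove [yyhf] add [hefu,rsbqo] -> 14 lines: gqns sgtqd zgq lmg loyfr jnkkr cpd nypc cko ryxg hefu rsbqo ozqou ewnh
Hunk 3: at line 3 remove [lmg] add [fid,khmr] -> 15 lines: gqns sgtqd zgq fid khmr loyfr jnkkr cpd nypc cko ryxg hefu rsbqo ozqou ewnh
Hunk 4: at line 1 remove [zgq,fid] add [salb,viixi] -> 15 lines: gqns sgtqd salb viixi khmr loyfr jnkkr cpd nypc cko ryxg hefu rsbqo ozqou ewnh
Final line count: 15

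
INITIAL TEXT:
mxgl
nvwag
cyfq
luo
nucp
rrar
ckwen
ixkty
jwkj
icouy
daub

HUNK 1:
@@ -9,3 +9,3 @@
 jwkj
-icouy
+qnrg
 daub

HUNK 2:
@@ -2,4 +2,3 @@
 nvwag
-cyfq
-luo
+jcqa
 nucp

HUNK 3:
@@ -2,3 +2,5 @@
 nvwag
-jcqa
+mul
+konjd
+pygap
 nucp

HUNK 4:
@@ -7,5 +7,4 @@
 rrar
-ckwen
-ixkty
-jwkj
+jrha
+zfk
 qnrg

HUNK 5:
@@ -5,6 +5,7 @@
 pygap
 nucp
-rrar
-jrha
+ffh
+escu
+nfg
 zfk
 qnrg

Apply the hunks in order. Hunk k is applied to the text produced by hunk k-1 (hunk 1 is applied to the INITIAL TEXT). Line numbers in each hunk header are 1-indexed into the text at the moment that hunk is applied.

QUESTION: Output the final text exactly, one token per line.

Hunk 1: at line 9 remove [icouy] add [qnrg] -> 11 lines: mxgl nvwag cyfq luo nucp rrar ckwen ixkty jwkj qnrg daub
Hunk 2: at line 2 remove [cyfq,luo] add [jcqa] -> 10 lines: mxgl nvwag jcqa nucp rrar ckwen ixkty jwkj qnrg daub
Hunk 3: at line 2 remove [jcqa] add [mul,konjd,pygap] -> 12 lines: mxgl nvwag mul konjd pygap nucp rrar ckwen ixkty jwkj qnrg daub
Hunk 4: at line 7 remove [ckwen,ixkty,jwkj] add [jrha,zfk] -> 11 lines: mxgl nvwag mul konjd pygap nucp rrar jrha zfk qnrg daub
Hunk 5: at line 5 remove [rrar,jrha] add [ffh,escu,nfg] -> 12 lines: mxgl nvwag mul konjd pygap nucp ffh escu nfg zfk qnrg daub

Answer: mxgl
nvwag
mul
konjd
pygap
nucp
ffh
escu
nfg
zfk
qnrg
daub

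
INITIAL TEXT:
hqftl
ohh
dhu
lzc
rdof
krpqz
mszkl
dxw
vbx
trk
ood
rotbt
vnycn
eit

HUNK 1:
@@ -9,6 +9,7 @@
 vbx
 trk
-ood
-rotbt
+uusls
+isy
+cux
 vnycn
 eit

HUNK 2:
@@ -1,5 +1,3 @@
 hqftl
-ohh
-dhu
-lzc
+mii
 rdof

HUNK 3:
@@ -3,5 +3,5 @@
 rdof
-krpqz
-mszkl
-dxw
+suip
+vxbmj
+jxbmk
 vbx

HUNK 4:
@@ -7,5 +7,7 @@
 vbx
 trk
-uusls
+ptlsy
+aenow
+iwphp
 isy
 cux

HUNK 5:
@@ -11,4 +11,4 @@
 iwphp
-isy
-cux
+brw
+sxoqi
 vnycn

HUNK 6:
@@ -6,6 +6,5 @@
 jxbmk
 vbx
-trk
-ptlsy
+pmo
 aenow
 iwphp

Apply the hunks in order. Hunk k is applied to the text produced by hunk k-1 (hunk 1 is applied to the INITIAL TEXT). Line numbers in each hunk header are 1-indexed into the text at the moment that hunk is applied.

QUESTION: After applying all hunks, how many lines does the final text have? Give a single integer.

Answer: 14

Derivation:
Hunk 1: at line 9 remove [ood,rotbt] add [uusls,isy,cux] -> 15 lines: hqftl ohh dhu lzc rdof krpqz mszkl dxw vbx trk uusls isy cux vnycn eit
Hunk 2: at line 1 remove [ohh,dhu,lzc] add [mii] -> 13 lines: hqftl mii rdof krpqz mszkl dxw vbx trk uusls isy cux vnycn eit
Hunk 3: at line 3 remove [krpqz,mszkl,dxw] add [suip,vxbmj,jxbmk] -> 13 lines: hqftl mii rdof suip vxbmj jxbmk vbx trk uusls isy cux vnycn eit
Hunk 4: at line 7 remove [uusls] add [ptlsy,aenow,iwphp] -> 15 lines: hqftl mii rdof suip vxbmj jxbmk vbx trk ptlsy aenow iwphp isy cux vnycn eit
Hunk 5: at line 11 remove [isy,cux] add [brw,sxoqi] -> 15 lines: hqftl mii rdof suip vxbmj jxbmk vbx trk ptlsy aenow iwphp brw sxoqi vnycn eit
Hunk 6: at line 6 remove [trk,ptlsy] add [pmo] -> 14 lines: hqftl mii rdof suip vxbmj jxbmk vbx pmo aenow iwphp brw sxoqi vnycn eit
Final line count: 14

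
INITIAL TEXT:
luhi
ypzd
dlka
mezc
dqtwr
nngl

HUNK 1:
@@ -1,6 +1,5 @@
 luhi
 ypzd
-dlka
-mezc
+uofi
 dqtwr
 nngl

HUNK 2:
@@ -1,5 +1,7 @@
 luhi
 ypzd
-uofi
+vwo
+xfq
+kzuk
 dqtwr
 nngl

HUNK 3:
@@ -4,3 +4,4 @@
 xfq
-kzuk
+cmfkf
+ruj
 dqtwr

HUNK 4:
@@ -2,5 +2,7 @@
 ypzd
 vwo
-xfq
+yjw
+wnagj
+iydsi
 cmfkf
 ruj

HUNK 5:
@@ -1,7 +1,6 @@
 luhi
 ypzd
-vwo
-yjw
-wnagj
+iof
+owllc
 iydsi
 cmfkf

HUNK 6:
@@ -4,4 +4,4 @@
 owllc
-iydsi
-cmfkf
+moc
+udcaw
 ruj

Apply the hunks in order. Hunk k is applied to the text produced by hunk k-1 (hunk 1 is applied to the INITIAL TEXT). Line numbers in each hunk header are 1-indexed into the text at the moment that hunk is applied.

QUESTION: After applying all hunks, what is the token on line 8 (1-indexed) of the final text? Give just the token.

Answer: dqtwr

Derivation:
Hunk 1: at line 1 remove [dlka,mezc] add [uofi] -> 5 lines: luhi ypzd uofi dqtwr nngl
Hunk 2: at line 1 remove [uofi] add [vwo,xfq,kzuk] -> 7 lines: luhi ypzd vwo xfq kzuk dqtwr nngl
Hunk 3: at line 4 remove [kzuk] add [cmfkf,ruj] -> 8 lines: luhi ypzd vwo xfq cmfkf ruj dqtwr nngl
Hunk 4: at line 2 remove [xfq] add [yjw,wnagj,iydsi] -> 10 lines: luhi ypzd vwo yjw wnagj iydsi cmfkf ruj dqtwr nngl
Hunk 5: at line 1 remove [vwo,yjw,wnagj] add [iof,owllc] -> 9 lines: luhi ypzd iof owllc iydsi cmfkf ruj dqtwr nngl
Hunk 6: at line 4 remove [iydsi,cmfkf] add [moc,udcaw] -> 9 lines: luhi ypzd iof owllc moc udcaw ruj dqtwr nngl
Final line 8: dqtwr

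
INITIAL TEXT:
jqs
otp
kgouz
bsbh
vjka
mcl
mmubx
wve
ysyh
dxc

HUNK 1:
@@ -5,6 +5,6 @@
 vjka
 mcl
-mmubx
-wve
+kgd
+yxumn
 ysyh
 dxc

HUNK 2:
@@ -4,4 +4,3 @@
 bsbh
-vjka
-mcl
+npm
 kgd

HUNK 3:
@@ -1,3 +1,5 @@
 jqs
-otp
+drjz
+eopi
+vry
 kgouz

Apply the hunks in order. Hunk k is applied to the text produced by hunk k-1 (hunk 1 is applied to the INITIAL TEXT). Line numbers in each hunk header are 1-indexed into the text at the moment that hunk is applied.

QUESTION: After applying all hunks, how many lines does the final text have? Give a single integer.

Answer: 11

Derivation:
Hunk 1: at line 5 remove [mmubx,wve] add [kgd,yxumn] -> 10 lines: jqs otp kgouz bsbh vjka mcl kgd yxumn ysyh dxc
Hunk 2: at line 4 remove [vjka,mcl] add [npm] -> 9 lines: jqs otp kgouz bsbh npm kgd yxumn ysyh dxc
Hunk 3: at line 1 remove [otp] add [drjz,eopi,vry] -> 11 lines: jqs drjz eopi vry kgouz bsbh npm kgd yxumn ysyh dxc
Final line count: 11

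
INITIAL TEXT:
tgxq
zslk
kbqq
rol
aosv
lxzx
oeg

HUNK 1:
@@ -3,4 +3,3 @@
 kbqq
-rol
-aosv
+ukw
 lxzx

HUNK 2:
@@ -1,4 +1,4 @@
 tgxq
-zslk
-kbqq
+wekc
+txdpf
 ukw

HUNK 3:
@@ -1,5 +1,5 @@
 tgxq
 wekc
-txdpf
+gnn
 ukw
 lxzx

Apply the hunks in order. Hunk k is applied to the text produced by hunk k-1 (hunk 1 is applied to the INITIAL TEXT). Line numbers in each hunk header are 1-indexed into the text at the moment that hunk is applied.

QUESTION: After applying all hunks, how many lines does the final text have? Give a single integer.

Answer: 6

Derivation:
Hunk 1: at line 3 remove [rol,aosv] add [ukw] -> 6 lines: tgxq zslk kbqq ukw lxzx oeg
Hunk 2: at line 1 remove [zslk,kbqq] add [wekc,txdpf] -> 6 lines: tgxq wekc txdpf ukw lxzx oeg
Hunk 3: at line 1 remove [txdpf] add [gnn] -> 6 lines: tgxq wekc gnn ukw lxzx oeg
Final line count: 6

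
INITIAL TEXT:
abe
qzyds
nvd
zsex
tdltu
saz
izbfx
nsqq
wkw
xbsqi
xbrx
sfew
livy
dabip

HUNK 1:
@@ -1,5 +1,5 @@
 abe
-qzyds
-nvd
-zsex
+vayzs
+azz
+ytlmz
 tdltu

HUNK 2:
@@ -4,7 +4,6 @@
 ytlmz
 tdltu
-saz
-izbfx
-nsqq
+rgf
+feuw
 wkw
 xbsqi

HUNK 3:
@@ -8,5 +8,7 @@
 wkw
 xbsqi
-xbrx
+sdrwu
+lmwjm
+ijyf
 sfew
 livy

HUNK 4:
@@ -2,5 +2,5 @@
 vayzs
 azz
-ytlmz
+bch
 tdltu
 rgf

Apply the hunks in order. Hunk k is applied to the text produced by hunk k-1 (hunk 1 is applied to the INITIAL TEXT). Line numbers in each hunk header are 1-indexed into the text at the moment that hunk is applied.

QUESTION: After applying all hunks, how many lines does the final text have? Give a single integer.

Hunk 1: at line 1 remove [qzyds,nvd,zsex] add [vayzs,azz,ytlmz] -> 14 lines: abe vayzs azz ytlmz tdltu saz izbfx nsqq wkw xbsqi xbrx sfew livy dabip
Hunk 2: at line 4 remove [saz,izbfx,nsqq] add [rgf,feuw] -> 13 lines: abe vayzs azz ytlmz tdltu rgf feuw wkw xbsqi xbrx sfew livy dabip
Hunk 3: at line 8 remove [xbrx] add [sdrwu,lmwjm,ijyf] -> 15 lines: abe vayzs azz ytlmz tdltu rgf feuw wkw xbsqi sdrwu lmwjm ijyf sfew livy dabip
Hunk 4: at line 2 remove [ytlmz] add [bch] -> 15 lines: abe vayzs azz bch tdltu rgf feuw wkw xbsqi sdrwu lmwjm ijyf sfew livy dabip
Final line count: 15

Answer: 15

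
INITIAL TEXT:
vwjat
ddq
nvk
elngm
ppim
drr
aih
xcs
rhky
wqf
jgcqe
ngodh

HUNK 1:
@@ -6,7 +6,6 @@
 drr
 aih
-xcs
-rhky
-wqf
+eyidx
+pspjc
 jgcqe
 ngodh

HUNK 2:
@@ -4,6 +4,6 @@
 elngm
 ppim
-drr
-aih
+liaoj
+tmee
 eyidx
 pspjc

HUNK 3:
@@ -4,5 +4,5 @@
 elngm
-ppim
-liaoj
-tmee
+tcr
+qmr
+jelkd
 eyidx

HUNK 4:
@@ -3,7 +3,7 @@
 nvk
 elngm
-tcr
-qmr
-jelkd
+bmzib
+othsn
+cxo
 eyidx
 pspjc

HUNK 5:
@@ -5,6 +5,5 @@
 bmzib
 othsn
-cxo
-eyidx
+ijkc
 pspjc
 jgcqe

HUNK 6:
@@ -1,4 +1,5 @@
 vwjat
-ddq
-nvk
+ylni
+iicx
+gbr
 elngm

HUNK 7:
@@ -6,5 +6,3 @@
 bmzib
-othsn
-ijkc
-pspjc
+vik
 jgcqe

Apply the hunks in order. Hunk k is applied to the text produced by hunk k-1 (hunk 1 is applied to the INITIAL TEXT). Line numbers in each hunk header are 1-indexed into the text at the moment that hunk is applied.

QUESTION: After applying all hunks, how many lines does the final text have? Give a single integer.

Answer: 9

Derivation:
Hunk 1: at line 6 remove [xcs,rhky,wqf] add [eyidx,pspjc] -> 11 lines: vwjat ddq nvk elngm ppim drr aih eyidx pspjc jgcqe ngodh
Hunk 2: at line 4 remove [drr,aih] add [liaoj,tmee] -> 11 lines: vwjat ddq nvk elngm ppim liaoj tmee eyidx pspjc jgcqe ngodh
Hunk 3: at line 4 remove [ppim,liaoj,tmee] add [tcr,qmr,jelkd] -> 11 lines: vwjat ddq nvk elngm tcr qmr jelkd eyidx pspjc jgcqe ngodh
Hunk 4: at line 3 remove [tcr,qmr,jelkd] add [bmzib,othsn,cxo] -> 11 lines: vwjat ddq nvk elngm bmzib othsn cxo eyidx pspjc jgcqe ngodh
Hunk 5: at line 5 remove [cxo,eyidx] add [ijkc] -> 10 lines: vwjat ddq nvk elngm bmzib othsn ijkc pspjc jgcqe ngodh
Hunk 6: at line 1 remove [ddq,nvk] add [ylni,iicx,gbr] -> 11 lines: vwjat ylni iicx gbr elngm bmzib othsn ijkc pspjc jgcqe ngodh
Hunk 7: at line 6 remove [othsn,ijkc,pspjc] add [vik] -> 9 lines: vwjat ylni iicx gbr elngm bmzib vik jgcqe ngodh
Final line count: 9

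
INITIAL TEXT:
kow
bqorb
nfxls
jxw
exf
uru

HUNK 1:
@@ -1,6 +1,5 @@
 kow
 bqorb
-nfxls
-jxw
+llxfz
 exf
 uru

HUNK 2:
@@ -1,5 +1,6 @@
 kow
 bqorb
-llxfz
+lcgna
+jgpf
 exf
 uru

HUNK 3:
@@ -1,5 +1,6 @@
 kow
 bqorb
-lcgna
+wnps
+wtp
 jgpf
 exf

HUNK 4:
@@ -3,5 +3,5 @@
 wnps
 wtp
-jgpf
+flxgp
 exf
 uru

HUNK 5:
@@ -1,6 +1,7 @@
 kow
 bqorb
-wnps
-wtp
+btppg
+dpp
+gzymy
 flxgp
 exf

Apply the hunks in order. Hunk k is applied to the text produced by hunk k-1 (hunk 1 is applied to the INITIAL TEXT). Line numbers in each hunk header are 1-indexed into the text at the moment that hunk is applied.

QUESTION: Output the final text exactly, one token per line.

Answer: kow
bqorb
btppg
dpp
gzymy
flxgp
exf
uru

Derivation:
Hunk 1: at line 1 remove [nfxls,jxw] add [llxfz] -> 5 lines: kow bqorb llxfz exf uru
Hunk 2: at line 1 remove [llxfz] add [lcgna,jgpf] -> 6 lines: kow bqorb lcgna jgpf exf uru
Hunk 3: at line 1 remove [lcgna] add [wnps,wtp] -> 7 lines: kow bqorb wnps wtp jgpf exf uru
Hunk 4: at line 3 remove [jgpf] add [flxgp] -> 7 lines: kow bqorb wnps wtp flxgp exf uru
Hunk 5: at line 1 remove [wnps,wtp] add [btppg,dpp,gzymy] -> 8 lines: kow bqorb btppg dpp gzymy flxgp exf uru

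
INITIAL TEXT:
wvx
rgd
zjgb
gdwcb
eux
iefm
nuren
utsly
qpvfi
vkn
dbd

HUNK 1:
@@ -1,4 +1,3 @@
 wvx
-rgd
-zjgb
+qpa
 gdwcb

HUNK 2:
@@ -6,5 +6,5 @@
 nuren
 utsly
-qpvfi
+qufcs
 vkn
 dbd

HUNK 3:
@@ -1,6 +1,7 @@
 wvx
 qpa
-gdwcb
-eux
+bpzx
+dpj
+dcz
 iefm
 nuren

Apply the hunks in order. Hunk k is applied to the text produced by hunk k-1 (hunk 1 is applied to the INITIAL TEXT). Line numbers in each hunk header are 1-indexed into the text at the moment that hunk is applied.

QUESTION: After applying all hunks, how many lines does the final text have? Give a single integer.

Answer: 11

Derivation:
Hunk 1: at line 1 remove [rgd,zjgb] add [qpa] -> 10 lines: wvx qpa gdwcb eux iefm nuren utsly qpvfi vkn dbd
Hunk 2: at line 6 remove [qpvfi] add [qufcs] -> 10 lines: wvx qpa gdwcb eux iefm nuren utsly qufcs vkn dbd
Hunk 3: at line 1 remove [gdwcb,eux] add [bpzx,dpj,dcz] -> 11 lines: wvx qpa bpzx dpj dcz iefm nuren utsly qufcs vkn dbd
Final line count: 11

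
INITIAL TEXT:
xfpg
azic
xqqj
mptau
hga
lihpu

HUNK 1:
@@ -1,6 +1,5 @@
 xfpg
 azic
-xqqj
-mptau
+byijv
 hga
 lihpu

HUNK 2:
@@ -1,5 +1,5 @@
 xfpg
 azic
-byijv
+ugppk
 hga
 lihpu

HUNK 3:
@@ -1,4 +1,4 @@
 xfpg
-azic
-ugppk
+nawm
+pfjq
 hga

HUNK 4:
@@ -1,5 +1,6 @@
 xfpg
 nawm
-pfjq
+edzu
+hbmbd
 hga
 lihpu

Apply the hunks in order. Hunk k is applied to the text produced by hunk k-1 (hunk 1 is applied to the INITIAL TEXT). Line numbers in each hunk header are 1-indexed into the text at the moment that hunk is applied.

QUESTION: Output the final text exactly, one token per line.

Answer: xfpg
nawm
edzu
hbmbd
hga
lihpu

Derivation:
Hunk 1: at line 1 remove [xqqj,mptau] add [byijv] -> 5 lines: xfpg azic byijv hga lihpu
Hunk 2: at line 1 remove [byijv] add [ugppk] -> 5 lines: xfpg azic ugppk hga lihpu
Hunk 3: at line 1 remove [azic,ugppk] add [nawm,pfjq] -> 5 lines: xfpg nawm pfjq hga lihpu
Hunk 4: at line 1 remove [pfjq] add [edzu,hbmbd] -> 6 lines: xfpg nawm edzu hbmbd hga lihpu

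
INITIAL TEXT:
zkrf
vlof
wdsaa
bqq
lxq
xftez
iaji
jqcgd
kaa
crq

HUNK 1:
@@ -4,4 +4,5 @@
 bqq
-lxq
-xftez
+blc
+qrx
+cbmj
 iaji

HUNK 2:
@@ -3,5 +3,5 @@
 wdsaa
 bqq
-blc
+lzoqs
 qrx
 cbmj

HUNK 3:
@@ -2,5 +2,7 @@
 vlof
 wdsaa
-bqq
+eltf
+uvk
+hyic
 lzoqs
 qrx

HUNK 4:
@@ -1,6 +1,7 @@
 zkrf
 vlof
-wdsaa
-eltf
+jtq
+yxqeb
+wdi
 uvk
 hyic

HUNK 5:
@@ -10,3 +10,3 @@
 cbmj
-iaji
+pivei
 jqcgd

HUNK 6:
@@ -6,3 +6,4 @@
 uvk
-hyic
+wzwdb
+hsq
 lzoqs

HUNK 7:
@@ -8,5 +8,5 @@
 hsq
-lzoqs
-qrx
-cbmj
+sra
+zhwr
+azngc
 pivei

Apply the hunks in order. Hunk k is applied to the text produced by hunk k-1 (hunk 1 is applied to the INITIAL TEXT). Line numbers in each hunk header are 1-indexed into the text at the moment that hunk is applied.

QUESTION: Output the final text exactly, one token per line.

Hunk 1: at line 4 remove [lxq,xftez] add [blc,qrx,cbmj] -> 11 lines: zkrf vlof wdsaa bqq blc qrx cbmj iaji jqcgd kaa crq
Hunk 2: at line 3 remove [blc] add [lzoqs] -> 11 lines: zkrf vlof wdsaa bqq lzoqs qrx cbmj iaji jqcgd kaa crq
Hunk 3: at line 2 remove [bqq] add [eltf,uvk,hyic] -> 13 lines: zkrf vlof wdsaa eltf uvk hyic lzoqs qrx cbmj iaji jqcgd kaa crq
Hunk 4: at line 1 remove [wdsaa,eltf] add [jtq,yxqeb,wdi] -> 14 lines: zkrf vlof jtq yxqeb wdi uvk hyic lzoqs qrx cbmj iaji jqcgd kaa crq
Hunk 5: at line 10 remove [iaji] add [pivei] -> 14 lines: zkrf vlof jtq yxqeb wdi uvk hyic lzoqs qrx cbmj pivei jqcgd kaa crq
Hunk 6: at line 6 remove [hyic] add [wzwdb,hsq] -> 15 lines: zkrf vlof jtq yxqeb wdi uvk wzwdb hsq lzoqs qrx cbmj pivei jqcgd kaa crq
Hunk 7: at line 8 remove [lzoqs,qrx,cbmj] add [sra,zhwr,azngc] -> 15 lines: zkrf vlof jtq yxqeb wdi uvk wzwdb hsq sra zhwr azngc pivei jqcgd kaa crq

Answer: zkrf
vlof
jtq
yxqeb
wdi
uvk
wzwdb
hsq
sra
zhwr
azngc
pivei
jqcgd
kaa
crq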